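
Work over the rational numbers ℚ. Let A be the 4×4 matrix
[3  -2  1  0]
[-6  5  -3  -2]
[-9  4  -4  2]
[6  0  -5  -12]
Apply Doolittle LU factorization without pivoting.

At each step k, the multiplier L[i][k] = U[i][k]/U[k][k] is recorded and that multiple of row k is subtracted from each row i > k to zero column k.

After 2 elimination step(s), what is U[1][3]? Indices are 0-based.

U[1][3] = -2

k=0: U[0][0]=3
  eliminate (1,0): mult=-2, new row 1: (0, 1, -1, -2); set L[1][0]=-2
  eliminate (2,0): mult=-3, new row 2: (0, -2, -1, 2); set L[2][0]=-3
  eliminate (3,0): mult=2, new row 3: (0, 4, -7, -12); set L[3][0]=2
k=1: U[1][1]=1
  eliminate (2,1): mult=-2, new row 2: (0, 0, -3, -2); set L[2][1]=-2
  eliminate (3,1): mult=4, new row 3: (0, 0, -3, -4); set L[3][1]=4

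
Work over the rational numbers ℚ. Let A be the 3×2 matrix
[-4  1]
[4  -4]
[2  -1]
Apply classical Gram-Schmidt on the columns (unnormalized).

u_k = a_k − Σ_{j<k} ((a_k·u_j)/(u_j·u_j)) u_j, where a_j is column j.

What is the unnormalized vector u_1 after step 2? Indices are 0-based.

u_1 = (-13/9, -14/9, 2/9)

Step 1: u_0 = a_0 = (-4, 4, 2).
Step 2: u_1 = a_1 − (-11/18)·u_0 = (-13/9, -14/9, 2/9).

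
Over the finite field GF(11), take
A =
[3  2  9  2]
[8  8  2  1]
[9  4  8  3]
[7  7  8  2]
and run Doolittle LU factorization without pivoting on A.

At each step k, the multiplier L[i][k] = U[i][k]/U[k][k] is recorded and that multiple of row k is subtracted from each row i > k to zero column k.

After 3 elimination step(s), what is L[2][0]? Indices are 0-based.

[col 0] pivot 3
  R1 -= 10*R0 → (0, 10, 0, 3)  (L[1][0] := 10)
  R2 -= 3*R0 → (0, 9, 3, 8)  (L[2][0] := 3)
  R3 -= 6*R0 → (0, 6, 9, 1)  (L[3][0] := 6)
[col 1] pivot 10
  R2 -= 2*R1 → (0, 0, 3, 2)  (L[2][1] := 2)
  R3 -= 5*R1 → (0, 0, 9, 8)  (L[3][1] := 5)
[col 2] pivot 3
  R3 -= 3*R2 → (0, 0, 0, 2)  (L[3][2] := 3)

L[2][0] = 3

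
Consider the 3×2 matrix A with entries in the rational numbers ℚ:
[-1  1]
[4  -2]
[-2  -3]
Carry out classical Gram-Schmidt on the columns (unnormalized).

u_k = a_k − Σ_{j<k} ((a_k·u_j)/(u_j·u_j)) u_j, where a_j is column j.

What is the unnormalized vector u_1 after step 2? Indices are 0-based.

Step 1: u_0 = a_0 = (-1, 4, -2).
Step 2: u_1 = a_1 − (-1/7)·u_0 = (6/7, -10/7, -23/7).

u_1 = (6/7, -10/7, -23/7)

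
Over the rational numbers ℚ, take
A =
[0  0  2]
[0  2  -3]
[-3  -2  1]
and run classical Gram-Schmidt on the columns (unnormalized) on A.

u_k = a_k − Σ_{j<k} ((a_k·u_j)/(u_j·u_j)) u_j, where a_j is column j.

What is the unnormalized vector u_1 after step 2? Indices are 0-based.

Step 1: u_0 = a_0 = (0, 0, -3).
Step 2: u_1 = a_1 − (2/3)·u_0 = (0, 2, 0).

u_1 = (0, 2, 0)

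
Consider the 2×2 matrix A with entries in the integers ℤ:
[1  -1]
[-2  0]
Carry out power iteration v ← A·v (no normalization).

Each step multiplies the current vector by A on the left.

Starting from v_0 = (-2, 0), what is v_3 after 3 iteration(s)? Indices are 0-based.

v_3 = (-10, 12)

v_0 = (-2, 0).
v_1 = A·v_0 = (-2, 4).
v_2 = A·v_1 = (-6, 4).
v_3 = A·v_2 = (-10, 12).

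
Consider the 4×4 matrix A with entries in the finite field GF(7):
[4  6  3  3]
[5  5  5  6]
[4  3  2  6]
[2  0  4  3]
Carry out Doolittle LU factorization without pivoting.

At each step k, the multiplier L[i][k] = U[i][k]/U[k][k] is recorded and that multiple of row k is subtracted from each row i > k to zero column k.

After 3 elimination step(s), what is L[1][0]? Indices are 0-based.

L[1][0] = 3

k=0: U[0][0]=4
  eliminate (1,0): mult=3, new row 1: (0, 1, 3, 4); set L[1][0]=3
  eliminate (2,0): mult=1, new row 2: (0, 4, 6, 3); set L[2][0]=1
  eliminate (3,0): mult=4, new row 3: (0, 4, 6, 5); set L[3][0]=4
k=1: U[1][1]=1
  eliminate (2,1): mult=4, new row 2: (0, 0, 1, 1); set L[2][1]=4
  eliminate (3,1): mult=4, new row 3: (0, 0, 1, 3); set L[3][1]=4
k=2: U[2][2]=1
  eliminate (3,2): mult=1, new row 3: (0, 0, 0, 2); set L[3][2]=1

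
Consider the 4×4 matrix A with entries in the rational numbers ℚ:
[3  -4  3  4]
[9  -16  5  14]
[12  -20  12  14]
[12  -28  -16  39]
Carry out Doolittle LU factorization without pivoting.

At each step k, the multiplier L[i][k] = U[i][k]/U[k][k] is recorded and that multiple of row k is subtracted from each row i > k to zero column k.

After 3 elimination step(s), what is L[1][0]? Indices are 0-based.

Step 1: pivot at (0,0) is 3.
  row1 ← row1 − (3)·row0  ⇒  L[1][0]=3, U row1=(0, -4, -4, 2)
  row2 ← row2 − (4)·row0  ⇒  L[2][0]=4, U row2=(0, -4, 0, -2)
  row3 ← row3 − (4)·row0  ⇒  L[3][0]=4, U row3=(0, -12, -28, 23)
Step 2: pivot at (1,1) is -4.
  row2 ← row2 − (1)·row1  ⇒  L[2][1]=1, U row2=(0, 0, 4, -4)
  row3 ← row3 − (3)·row1  ⇒  L[3][1]=3, U row3=(0, 0, -16, 17)
Step 3: pivot at (2,2) is 4.
  row3 ← row3 − (-4)·row2  ⇒  L[3][2]=-4, U row3=(0, 0, 0, 1)

L[1][0] = 3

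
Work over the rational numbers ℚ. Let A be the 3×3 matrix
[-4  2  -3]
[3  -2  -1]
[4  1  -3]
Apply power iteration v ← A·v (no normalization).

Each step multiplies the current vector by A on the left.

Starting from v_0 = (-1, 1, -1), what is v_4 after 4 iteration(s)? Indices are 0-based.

v_0 = (-1, 1, -1).
v_1 = A·v_0 = (9, -4, 0).
v_2 = A·v_1 = (-44, 35, 32).
v_3 = A·v_2 = (150, -234, -237).
v_4 = A·v_3 = (-357, 1155, 1077).

v_4 = (-357, 1155, 1077)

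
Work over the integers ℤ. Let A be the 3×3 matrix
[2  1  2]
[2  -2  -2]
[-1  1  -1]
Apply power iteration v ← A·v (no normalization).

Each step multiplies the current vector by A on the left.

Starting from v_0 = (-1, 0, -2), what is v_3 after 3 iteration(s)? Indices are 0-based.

v_0 = (-1, 0, -2).
v_1 = A·v_0 = (-6, 2, 3).
v_2 = A·v_1 = (-4, -22, 5).
v_3 = A·v_2 = (-20, 26, -23).

v_3 = (-20, 26, -23)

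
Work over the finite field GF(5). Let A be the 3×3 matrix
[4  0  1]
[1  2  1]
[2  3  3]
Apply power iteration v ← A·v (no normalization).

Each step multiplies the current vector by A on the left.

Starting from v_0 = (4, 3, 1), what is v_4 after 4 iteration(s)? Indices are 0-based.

v_4 = (0, 4, 4)

v_0 = (4, 3, 1).
v_1 = A·v_0 = (2, 1, 0).
v_2 = A·v_1 = (3, 4, 2).
v_3 = A·v_2 = (4, 3, 4).
v_4 = A·v_3 = (0, 4, 4).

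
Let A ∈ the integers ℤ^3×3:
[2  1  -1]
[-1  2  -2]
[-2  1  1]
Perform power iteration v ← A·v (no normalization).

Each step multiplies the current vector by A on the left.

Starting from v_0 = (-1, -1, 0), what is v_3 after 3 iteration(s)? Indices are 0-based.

v_3 = (-23, -6, 21)

v_0 = (-1, -1, 0).
v_1 = A·v_0 = (-3, -1, 1).
v_2 = A·v_1 = (-8, -1, 6).
v_3 = A·v_2 = (-23, -6, 21).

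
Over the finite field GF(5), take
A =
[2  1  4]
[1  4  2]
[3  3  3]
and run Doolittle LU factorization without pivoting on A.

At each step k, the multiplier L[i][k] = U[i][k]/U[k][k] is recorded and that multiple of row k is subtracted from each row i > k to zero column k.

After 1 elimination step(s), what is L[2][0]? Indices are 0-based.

k=0: U[0][0]=2
  eliminate (1,0): mult=3, new row 1: (0, 1, 0); set L[1][0]=3
  eliminate (2,0): mult=4, new row 2: (0, 4, 2); set L[2][0]=4

L[2][0] = 4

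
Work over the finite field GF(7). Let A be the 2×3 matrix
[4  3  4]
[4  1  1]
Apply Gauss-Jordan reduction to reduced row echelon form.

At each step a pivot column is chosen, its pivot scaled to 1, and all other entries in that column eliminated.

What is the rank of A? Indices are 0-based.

pivot(0,0)=4: scale R0 → (1, 6, 1)
  clear (1,0): R1 −= (4)R0 → (0, 5, 4)
pivot(1,1)=5: scale R1 → (0, 1, 5)
  clear (0,1): R0 −= (6)R1 → (1, 0, 6)

rank = 2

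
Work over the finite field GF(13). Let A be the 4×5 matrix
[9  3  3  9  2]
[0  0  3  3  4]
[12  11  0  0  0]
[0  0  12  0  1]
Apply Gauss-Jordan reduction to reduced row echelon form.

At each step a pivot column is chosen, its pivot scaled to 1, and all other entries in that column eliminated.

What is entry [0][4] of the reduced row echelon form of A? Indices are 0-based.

M[0][4] = 10

pivot(0,0)=9: scale R0 → (1, 9, 9, 1, 6)
  clear (2,0): R2 −= (12)R0 → (0, 7, 9, 1, 6)
pivot(1,1): swap R1↔R2
pivot(1,1)=7: scale R1 → (0, 1, 5, 2, 12)
  clear (0,1): R0 −= (9)R1 → (1, 0, 3, 9, 2)
pivot(2,2)=3: scale R2 → (0, 0, 1, 1, 10)
  clear (0,2): R0 −= (3)R2 → (1, 0, 0, 6, 11)
  clear (1,2): R1 −= (5)R2 → (0, 1, 0, 10, 1)
  clear (3,2): R3 −= (12)R2 → (0, 0, 0, 1, 11)
pivot(3,3)=1: scale R3 → (0, 0, 0, 1, 11)
  clear (0,3): R0 −= (6)R3 → (1, 0, 0, 0, 10)
  clear (1,3): R1 −= (10)R3 → (0, 1, 0, 0, 8)
  clear (2,3): R2 −= (1)R3 → (0, 0, 1, 0, 12)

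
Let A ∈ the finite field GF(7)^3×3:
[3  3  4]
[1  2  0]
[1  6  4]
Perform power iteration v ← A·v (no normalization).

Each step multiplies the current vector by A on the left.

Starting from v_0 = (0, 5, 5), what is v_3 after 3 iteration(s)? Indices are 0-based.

v_0 = (0, 5, 5).
v_1 = A·v_0 = (0, 3, 1).
v_2 = A·v_1 = (6, 6, 1).
v_3 = A·v_2 = (5, 4, 4).

v_3 = (5, 4, 4)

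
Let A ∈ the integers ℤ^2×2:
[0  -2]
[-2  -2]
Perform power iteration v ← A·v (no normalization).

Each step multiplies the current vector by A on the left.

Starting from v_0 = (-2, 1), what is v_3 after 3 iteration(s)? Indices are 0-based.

v_0 = (-2, 1).
v_1 = A·v_0 = (-2, 2).
v_2 = A·v_1 = (-4, 0).
v_3 = A·v_2 = (0, 8).

v_3 = (0, 8)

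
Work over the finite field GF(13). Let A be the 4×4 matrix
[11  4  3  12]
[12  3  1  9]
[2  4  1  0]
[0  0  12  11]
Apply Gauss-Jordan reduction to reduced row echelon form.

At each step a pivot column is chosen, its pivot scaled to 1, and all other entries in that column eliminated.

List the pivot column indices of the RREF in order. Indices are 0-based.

pivot columns: 0, 1, 2, 3

step 1: normalize row 0 (÷11) = (1, 11, 5, 7)
  row 1: subtract 12×row0 = (0, 1, 6, 3)
  row 2: subtract 2×row0 = (0, 8, 4, 12)
step 2: normalize row 1 (÷1) = (0, 1, 6, 3)
  row 0: subtract 11×row1 = (1, 0, 4, 0)
  row 2: subtract 8×row1 = (0, 0, 8, 1)
step 3: normalize row 2 (÷8) = (0, 0, 1, 5)
  row 0: subtract 4×row2 = (1, 0, 0, 6)
  row 1: subtract 6×row2 = (0, 1, 0, 12)
  row 3: subtract 12×row2 = (0, 0, 0, 3)
step 4: normalize row 3 (÷3) = (0, 0, 0, 1)
  row 0: subtract 6×row3 = (1, 0, 0, 0)
  row 1: subtract 12×row3 = (0, 1, 0, 0)
  row 2: subtract 5×row3 = (0, 0, 1, 0)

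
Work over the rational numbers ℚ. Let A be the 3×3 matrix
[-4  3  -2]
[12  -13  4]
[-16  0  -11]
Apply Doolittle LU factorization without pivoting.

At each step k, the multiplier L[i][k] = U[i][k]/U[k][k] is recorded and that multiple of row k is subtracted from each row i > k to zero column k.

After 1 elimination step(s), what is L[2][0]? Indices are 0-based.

L[2][0] = 4

k=0: U[0][0]=-4
  eliminate (1,0): mult=-3, new row 1: (0, -4, -2); set L[1][0]=-3
  eliminate (2,0): mult=4, new row 2: (0, -12, -3); set L[2][0]=4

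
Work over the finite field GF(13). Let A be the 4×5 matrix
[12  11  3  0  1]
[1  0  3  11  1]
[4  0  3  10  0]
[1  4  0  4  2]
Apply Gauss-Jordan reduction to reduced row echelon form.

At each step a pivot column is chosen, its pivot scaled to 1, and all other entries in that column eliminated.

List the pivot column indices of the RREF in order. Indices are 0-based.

pivot columns: 0, 1, 2, 3

pivot(0,0)=12: scale R0 → (1, 2, 10, 0, 12)
  clear (1,0): R1 −= (1)R0 → (0, 11, 6, 11, 2)
  clear (2,0): R2 −= (4)R0 → (0, 5, 2, 10, 4)
  clear (3,0): R3 −= (1)R0 → (0, 2, 3, 4, 3)
pivot(1,1)=11: scale R1 → (0, 1, 10, 1, 12)
  clear (0,1): R0 −= (2)R1 → (1, 0, 3, 11, 1)
  clear (2,1): R2 −= (5)R1 → (0, 0, 4, 5, 9)
  clear (3,1): R3 −= (2)R1 → (0, 0, 9, 2, 5)
pivot(2,2)=4: scale R2 → (0, 0, 1, 11, 12)
  clear (0,2): R0 −= (3)R2 → (1, 0, 0, 4, 4)
  clear (1,2): R1 −= (10)R2 → (0, 1, 0, 8, 9)
  clear (3,2): R3 −= (9)R2 → (0, 0, 0, 7, 1)
pivot(3,3)=7: scale R3 → (0, 0, 0, 1, 2)
  clear (0,3): R0 −= (4)R3 → (1, 0, 0, 0, 9)
  clear (1,3): R1 −= (8)R3 → (0, 1, 0, 0, 6)
  clear (2,3): R2 −= (11)R3 → (0, 0, 1, 0, 3)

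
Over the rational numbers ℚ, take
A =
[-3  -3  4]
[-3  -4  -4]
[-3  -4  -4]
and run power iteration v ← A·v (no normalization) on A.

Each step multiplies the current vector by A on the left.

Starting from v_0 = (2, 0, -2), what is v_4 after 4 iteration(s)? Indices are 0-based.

v_4 = (-22, 3038, 3038)

v_0 = (2, 0, -2).
v_1 = A·v_0 = (-14, 2, 2).
v_2 = A·v_1 = (44, 26, 26).
v_3 = A·v_2 = (-106, -340, -340).
v_4 = A·v_3 = (-22, 3038, 3038).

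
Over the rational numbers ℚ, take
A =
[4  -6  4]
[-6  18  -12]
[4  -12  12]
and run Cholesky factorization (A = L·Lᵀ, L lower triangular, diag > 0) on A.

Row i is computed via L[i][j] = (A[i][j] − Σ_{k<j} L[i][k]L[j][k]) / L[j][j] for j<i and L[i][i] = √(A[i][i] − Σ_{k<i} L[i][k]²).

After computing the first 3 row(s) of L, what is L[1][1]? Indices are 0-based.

Step 1: L[0][0] = √(4) = 2.
  L[1][0] = (-6) / L[0][0] = -3.
Step 2: L[1][1] = √(9) = 3.
  L[2][0] = (4) / L[0][0] = 2.
  L[2][1] = (-6) / L[1][1] = -2.
Step 3: L[2][2] = √(4) = 2.

L[1][1] = 3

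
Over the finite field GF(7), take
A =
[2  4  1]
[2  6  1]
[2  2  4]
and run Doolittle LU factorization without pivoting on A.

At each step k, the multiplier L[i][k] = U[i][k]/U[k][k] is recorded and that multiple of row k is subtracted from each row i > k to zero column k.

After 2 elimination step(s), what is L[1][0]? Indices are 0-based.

L[1][0] = 1

[col 0] pivot 2
  R1 -= 1*R0 → (0, 2, 0)  (L[1][0] := 1)
  R2 -= 1*R0 → (0, 5, 3)  (L[2][0] := 1)
[col 1] pivot 2
  R2 -= 6*R1 → (0, 0, 3)  (L[2][1] := 6)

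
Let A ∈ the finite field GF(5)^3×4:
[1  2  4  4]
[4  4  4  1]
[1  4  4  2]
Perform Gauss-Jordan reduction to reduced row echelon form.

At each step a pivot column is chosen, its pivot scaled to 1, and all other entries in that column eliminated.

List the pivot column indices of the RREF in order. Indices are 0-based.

pivot columns: 0, 1, 2

pivot(0,0)=1: scale R0 → (1, 2, 4, 4)
  clear (1,0): R1 −= (4)R0 → (0, 1, 3, 0)
  clear (2,0): R2 −= (1)R0 → (0, 2, 0, 3)
pivot(1,1)=1: scale R1 → (0, 1, 3, 0)
  clear (0,1): R0 −= (2)R1 → (1, 0, 3, 4)
  clear (2,1): R2 −= (2)R1 → (0, 0, 4, 3)
pivot(2,2)=4: scale R2 → (0, 0, 1, 2)
  clear (0,2): R0 −= (3)R2 → (1, 0, 0, 3)
  clear (1,2): R1 −= (3)R2 → (0, 1, 0, 4)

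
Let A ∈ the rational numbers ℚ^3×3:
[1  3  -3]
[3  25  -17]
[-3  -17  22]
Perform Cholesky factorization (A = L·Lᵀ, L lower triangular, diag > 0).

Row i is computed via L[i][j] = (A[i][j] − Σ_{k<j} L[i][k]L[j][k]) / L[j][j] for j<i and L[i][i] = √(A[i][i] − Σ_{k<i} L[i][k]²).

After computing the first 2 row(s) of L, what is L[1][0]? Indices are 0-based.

Step 1: L[0][0] = √(1) = 1.
  L[1][0] = (3) / L[0][0] = 3.
Step 2: L[1][1] = √(16) = 4.

L[1][0] = 3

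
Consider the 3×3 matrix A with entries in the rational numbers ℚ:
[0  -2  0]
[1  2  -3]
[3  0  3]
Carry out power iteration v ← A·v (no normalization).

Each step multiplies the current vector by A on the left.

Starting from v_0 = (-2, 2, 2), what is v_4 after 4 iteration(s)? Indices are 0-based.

v_0 = (-2, 2, 2).
v_1 = A·v_0 = (-4, -4, 0).
v_2 = A·v_1 = (8, -12, -12).
v_3 = A·v_2 = (24, 20, -12).
v_4 = A·v_3 = (-40, 100, 36).

v_4 = (-40, 100, 36)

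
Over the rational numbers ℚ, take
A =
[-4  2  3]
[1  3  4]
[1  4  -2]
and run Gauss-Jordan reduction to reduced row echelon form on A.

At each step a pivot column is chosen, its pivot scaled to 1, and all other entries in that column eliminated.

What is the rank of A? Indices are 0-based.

[1] R0 /= -4  ⇒  (1, -1/2, -3/4)
     R1 -= 1·R0  ⇒  (0, 7/2, 19/4)
     R2 -= 1·R0  ⇒  (0, 9/2, -5/4)
[2] R1 /= 7/2  ⇒  (0, 1, 19/14)
     R0 -= -1/2·R1  ⇒  (1, 0, -1/14)
     R2 -= 9/2·R1  ⇒  (0, 0, -103/14)
[3] R2 /= -103/14  ⇒  (0, 0, 1)
     R0 -= -1/14·R2  ⇒  (1, 0, 0)
     R1 -= 19/14·R2  ⇒  (0, 1, 0)

rank = 3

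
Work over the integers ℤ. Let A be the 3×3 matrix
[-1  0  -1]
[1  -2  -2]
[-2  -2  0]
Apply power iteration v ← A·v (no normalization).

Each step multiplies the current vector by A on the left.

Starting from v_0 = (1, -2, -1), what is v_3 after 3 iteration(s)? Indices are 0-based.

v_3 = (16, 62, 40)

v_0 = (1, -2, -1).
v_1 = A·v_0 = (0, 7, 2).
v_2 = A·v_1 = (-2, -18, -14).
v_3 = A·v_2 = (16, 62, 40).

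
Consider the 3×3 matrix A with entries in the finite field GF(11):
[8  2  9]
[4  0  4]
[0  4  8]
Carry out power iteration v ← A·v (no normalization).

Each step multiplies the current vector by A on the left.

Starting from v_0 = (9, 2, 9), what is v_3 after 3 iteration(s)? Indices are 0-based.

v_3 = (5, 4, 7)

v_0 = (9, 2, 9).
v_1 = A·v_0 = (3, 6, 3).
v_2 = A·v_1 = (8, 2, 4).
v_3 = A·v_2 = (5, 4, 7).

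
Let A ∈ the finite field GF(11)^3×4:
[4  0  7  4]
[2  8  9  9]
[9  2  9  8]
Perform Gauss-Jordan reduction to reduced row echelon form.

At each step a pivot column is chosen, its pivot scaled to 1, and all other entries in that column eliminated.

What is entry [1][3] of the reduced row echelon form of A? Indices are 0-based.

M[1][3] = 5

pivot(0,0)=4: scale R0 → (1, 0, 10, 1)
  clear (1,0): R1 −= (2)R0 → (0, 8, 0, 7)
  clear (2,0): R2 −= (9)R0 → (0, 2, 7, 10)
pivot(1,1)=8: scale R1 → (0, 1, 0, 5)
  clear (2,1): R2 −= (2)R1 → (0, 0, 7, 0)
pivot(2,2)=7: scale R2 → (0, 0, 1, 0)
  clear (0,2): R0 −= (10)R2 → (1, 0, 0, 1)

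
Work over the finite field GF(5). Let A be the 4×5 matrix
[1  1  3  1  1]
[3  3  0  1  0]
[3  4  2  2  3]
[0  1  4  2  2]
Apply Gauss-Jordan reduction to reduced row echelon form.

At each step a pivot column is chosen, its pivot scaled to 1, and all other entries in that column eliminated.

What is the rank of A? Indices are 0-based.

pivot(0,0)=1: scale R0 → (1, 1, 3, 1, 1)
  clear (1,0): R1 −= (3)R0 → (0, 0, 1, 3, 2)
  clear (2,0): R2 −= (3)R0 → (0, 1, 3, 4, 0)
pivot(1,1): swap R1↔R2
pivot(1,1)=1: scale R1 → (0, 1, 3, 4, 0)
  clear (0,1): R0 −= (1)R1 → (1, 0, 0, 2, 1)
  clear (3,1): R3 −= (1)R1 → (0, 0, 1, 3, 2)
pivot(2,2)=1: scale R2 → (0, 0, 1, 3, 2)
  clear (1,2): R1 −= (3)R2 → (0, 1, 0, 0, 4)
  clear (3,2): R3 −= (1)R2 → (0, 0, 0, 0, 0)
col 3: no nonzero at/below row 3; advance.
col 4: no nonzero at/below row 3; advance.

rank = 3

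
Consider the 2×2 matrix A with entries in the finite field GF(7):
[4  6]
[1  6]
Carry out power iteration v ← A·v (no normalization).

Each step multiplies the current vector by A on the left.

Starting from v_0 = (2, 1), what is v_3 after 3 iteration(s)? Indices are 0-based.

v_0 = (2, 1).
v_1 = A·v_0 = (0, 1).
v_2 = A·v_1 = (6, 6).
v_3 = A·v_2 = (4, 0).

v_3 = (4, 0)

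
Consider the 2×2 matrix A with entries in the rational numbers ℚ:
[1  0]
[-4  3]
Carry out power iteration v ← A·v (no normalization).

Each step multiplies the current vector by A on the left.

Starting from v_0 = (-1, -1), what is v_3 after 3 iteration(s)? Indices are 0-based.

v_3 = (-1, 25)

v_0 = (-1, -1).
v_1 = A·v_0 = (-1, 1).
v_2 = A·v_1 = (-1, 7).
v_3 = A·v_2 = (-1, 25).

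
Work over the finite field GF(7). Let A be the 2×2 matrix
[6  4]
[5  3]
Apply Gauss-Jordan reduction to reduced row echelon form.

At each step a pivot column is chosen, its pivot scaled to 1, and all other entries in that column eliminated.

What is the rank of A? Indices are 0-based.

step 1: normalize row 0 (÷6) = (1, 3)
  row 1: subtract 5×row0 = (0, 2)
step 2: normalize row 1 (÷2) = (0, 1)
  row 0: subtract 3×row1 = (1, 0)

rank = 2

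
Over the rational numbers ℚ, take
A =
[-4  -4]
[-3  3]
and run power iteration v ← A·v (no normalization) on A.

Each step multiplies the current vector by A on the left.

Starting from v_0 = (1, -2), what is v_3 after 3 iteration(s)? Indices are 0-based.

v_0 = (1, -2).
v_1 = A·v_0 = (4, -9).
v_2 = A·v_1 = (20, -39).
v_3 = A·v_2 = (76, -177).

v_3 = (76, -177)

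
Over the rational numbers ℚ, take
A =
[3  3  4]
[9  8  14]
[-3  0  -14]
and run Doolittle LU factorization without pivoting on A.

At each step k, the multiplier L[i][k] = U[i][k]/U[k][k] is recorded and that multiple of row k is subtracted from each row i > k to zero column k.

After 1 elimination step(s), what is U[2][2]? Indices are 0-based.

k=0: U[0][0]=3
  eliminate (1,0): mult=3, new row 1: (0, -1, 2); set L[1][0]=3
  eliminate (2,0): mult=-1, new row 2: (0, 3, -10); set L[2][0]=-1

U[2][2] = -10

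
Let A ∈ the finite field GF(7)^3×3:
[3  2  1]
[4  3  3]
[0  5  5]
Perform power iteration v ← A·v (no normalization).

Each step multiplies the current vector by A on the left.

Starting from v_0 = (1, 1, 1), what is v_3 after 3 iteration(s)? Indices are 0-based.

v_3 = (6, 2, 3)

v_0 = (1, 1, 1).
v_1 = A·v_0 = (6, 3, 3).
v_2 = A·v_1 = (6, 0, 2).
v_3 = A·v_2 = (6, 2, 3).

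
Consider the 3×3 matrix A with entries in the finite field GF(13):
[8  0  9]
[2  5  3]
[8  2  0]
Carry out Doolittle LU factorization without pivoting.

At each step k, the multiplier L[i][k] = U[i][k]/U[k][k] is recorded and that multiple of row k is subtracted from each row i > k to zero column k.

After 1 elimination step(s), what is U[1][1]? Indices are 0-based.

k=0: U[0][0]=8
  eliminate (1,0): mult=10, new row 1: (0, 5, 4); set L[1][0]=10
  eliminate (2,0): mult=1, new row 2: (0, 2, 4); set L[2][0]=1

U[1][1] = 5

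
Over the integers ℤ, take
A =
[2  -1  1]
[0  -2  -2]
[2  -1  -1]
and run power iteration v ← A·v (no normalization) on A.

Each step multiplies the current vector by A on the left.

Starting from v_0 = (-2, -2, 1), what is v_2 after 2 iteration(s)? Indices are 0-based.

v_2 = (-7, 2, -1)

v_0 = (-2, -2, 1).
v_1 = A·v_0 = (-1, 2, -3).
v_2 = A·v_1 = (-7, 2, -1).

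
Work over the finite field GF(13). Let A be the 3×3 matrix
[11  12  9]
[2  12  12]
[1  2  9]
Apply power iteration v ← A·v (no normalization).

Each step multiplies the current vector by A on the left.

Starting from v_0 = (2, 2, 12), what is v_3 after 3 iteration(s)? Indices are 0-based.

v_3 = (5, 1, 6)

v_0 = (2, 2, 12).
v_1 = A·v_0 = (11, 3, 10).
v_2 = A·v_1 = (0, 9, 3).
v_3 = A·v_2 = (5, 1, 6).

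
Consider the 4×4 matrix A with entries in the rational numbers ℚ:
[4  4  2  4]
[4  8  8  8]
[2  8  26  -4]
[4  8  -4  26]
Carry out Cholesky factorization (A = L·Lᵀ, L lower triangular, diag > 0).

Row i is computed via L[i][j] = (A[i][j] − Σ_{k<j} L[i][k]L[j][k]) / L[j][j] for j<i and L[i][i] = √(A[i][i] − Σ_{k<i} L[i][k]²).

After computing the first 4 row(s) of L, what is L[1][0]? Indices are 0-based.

L[1][0] = 2

Step 1: L[0][0] = √(4) = 2.
  L[1][0] = (4) / L[0][0] = 2.
Step 2: L[1][1] = √(4) = 2.
  L[2][0] = (2) / L[0][0] = 1.
  L[2][1] = (6) / L[1][1] = 3.
Step 3: L[2][2] = √(16) = 4.
  L[3][0] = (4) / L[0][0] = 2.
  L[3][1] = (4) / L[1][1] = 2.
  L[3][2] = (-12) / L[2][2] = -3.
Step 4: L[3][3] = √(9) = 3.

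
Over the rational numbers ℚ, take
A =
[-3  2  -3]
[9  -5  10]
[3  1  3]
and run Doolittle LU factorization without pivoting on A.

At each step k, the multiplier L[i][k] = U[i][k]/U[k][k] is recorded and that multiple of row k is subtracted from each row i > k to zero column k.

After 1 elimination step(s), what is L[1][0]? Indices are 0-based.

k=0: U[0][0]=-3
  eliminate (1,0): mult=-3, new row 1: (0, 1, 1); set L[1][0]=-3
  eliminate (2,0): mult=-1, new row 2: (0, 3, 0); set L[2][0]=-1

L[1][0] = -3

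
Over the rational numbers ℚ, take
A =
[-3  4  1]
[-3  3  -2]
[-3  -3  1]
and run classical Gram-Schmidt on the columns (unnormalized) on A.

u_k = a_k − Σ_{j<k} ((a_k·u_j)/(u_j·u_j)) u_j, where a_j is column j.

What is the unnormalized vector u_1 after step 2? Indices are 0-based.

Step 1: u_0 = a_0 = (-3, -3, -3).
Step 2: u_1 = a_1 − (-4/9)·u_0 = (8/3, 5/3, -13/3).

u_1 = (8/3, 5/3, -13/3)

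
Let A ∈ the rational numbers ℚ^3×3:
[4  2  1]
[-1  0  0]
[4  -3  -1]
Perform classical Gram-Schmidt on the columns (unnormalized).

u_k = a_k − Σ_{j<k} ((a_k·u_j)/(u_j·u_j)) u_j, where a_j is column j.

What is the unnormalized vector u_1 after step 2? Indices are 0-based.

u_1 = (82/33, -4/33, -83/33)

Step 1: u_0 = a_0 = (4, -1, 4).
Step 2: u_1 = a_1 − (-4/33)·u_0 = (82/33, -4/33, -83/33).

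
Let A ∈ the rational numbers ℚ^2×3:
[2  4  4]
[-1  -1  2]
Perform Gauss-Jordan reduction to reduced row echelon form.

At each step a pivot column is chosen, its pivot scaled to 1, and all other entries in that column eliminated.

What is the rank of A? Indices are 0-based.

pivot(0,0)=2: scale R0 → (1, 2, 2)
  clear (1,0): R1 −= (-1)R0 → (0, 1, 4)
pivot(1,1)=1: scale R1 → (0, 1, 4)
  clear (0,1): R0 −= (2)R1 → (1, 0, -6)

rank = 2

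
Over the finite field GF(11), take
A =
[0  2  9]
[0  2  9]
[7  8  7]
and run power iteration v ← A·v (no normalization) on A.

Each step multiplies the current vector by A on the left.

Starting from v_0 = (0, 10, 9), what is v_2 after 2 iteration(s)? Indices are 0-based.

v_0 = (0, 10, 9).
v_1 = A·v_0 = (2, 2, 0).
v_2 = A·v_1 = (4, 4, 8).

v_2 = (4, 4, 8)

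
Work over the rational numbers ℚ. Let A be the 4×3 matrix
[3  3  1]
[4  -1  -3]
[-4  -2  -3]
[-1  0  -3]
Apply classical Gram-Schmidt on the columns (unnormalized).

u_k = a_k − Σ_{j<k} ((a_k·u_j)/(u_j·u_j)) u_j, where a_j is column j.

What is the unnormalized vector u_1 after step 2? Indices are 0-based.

u_1 = (29/14, -47/21, -16/21, 13/42)

Step 1: u_0 = a_0 = (3, 4, -4, -1).
Step 2: u_1 = a_1 − (13/42)·u_0 = (29/14, -47/21, -16/21, 13/42).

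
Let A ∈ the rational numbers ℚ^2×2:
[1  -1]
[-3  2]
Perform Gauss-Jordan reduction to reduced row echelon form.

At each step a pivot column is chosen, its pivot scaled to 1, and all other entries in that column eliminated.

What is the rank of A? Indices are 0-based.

rank = 2

[1] R0 /= 1  ⇒  (1, -1)
     R1 -= -3·R0  ⇒  (0, -1)
[2] R1 /= -1  ⇒  (0, 1)
     R0 -= -1·R1  ⇒  (1, 0)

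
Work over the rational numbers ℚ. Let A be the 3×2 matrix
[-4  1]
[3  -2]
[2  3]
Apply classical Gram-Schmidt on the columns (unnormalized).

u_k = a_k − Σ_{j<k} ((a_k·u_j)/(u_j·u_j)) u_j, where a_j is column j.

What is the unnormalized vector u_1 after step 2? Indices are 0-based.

u_1 = (13/29, -46/29, 95/29)

Step 1: u_0 = a_0 = (-4, 3, 2).
Step 2: u_1 = a_1 − (-4/29)·u_0 = (13/29, -46/29, 95/29).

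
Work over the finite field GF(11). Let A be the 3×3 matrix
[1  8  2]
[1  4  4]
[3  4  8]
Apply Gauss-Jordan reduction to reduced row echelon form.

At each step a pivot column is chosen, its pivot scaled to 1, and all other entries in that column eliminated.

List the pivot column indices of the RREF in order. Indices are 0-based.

pivot(0,0)=1: scale R0 → (1, 8, 2)
  clear (1,0): R1 −= (1)R0 → (0, 7, 2)
  clear (2,0): R2 −= (3)R0 → (0, 2, 2)
pivot(1,1)=7: scale R1 → (0, 1, 5)
  clear (0,1): R0 −= (8)R1 → (1, 0, 6)
  clear (2,1): R2 −= (2)R1 → (0, 0, 3)
pivot(2,2)=3: scale R2 → (0, 0, 1)
  clear (0,2): R0 −= (6)R2 → (1, 0, 0)
  clear (1,2): R1 −= (5)R2 → (0, 1, 0)

pivot columns: 0, 1, 2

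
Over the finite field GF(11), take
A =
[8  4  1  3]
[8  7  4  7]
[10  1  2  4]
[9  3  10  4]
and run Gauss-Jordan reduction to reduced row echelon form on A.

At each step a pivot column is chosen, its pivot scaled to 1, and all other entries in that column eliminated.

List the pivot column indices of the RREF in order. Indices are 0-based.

step 1: normalize row 0 (÷8) = (1, 6, 7, 10)
  row 1: subtract 8×row0 = (0, 3, 3, 4)
  row 2: subtract 10×row0 = (0, 7, 9, 3)
  row 3: subtract 9×row0 = (0, 4, 2, 2)
step 2: normalize row 1 (÷3) = (0, 1, 1, 5)
  row 0: subtract 6×row1 = (1, 0, 1, 2)
  row 2: subtract 7×row1 = (0, 0, 2, 1)
  row 3: subtract 4×row1 = (0, 0, 9, 4)
step 3: normalize row 2 (÷2) = (0, 0, 1, 6)
  row 0: subtract 1×row2 = (1, 0, 0, 7)
  row 1: subtract 1×row2 = (0, 1, 0, 10)
  row 3: subtract 9×row2 = (0, 0, 0, 5)
step 4: normalize row 3 (÷5) = (0, 0, 0, 1)
  row 0: subtract 7×row3 = (1, 0, 0, 0)
  row 1: subtract 10×row3 = (0, 1, 0, 0)
  row 2: subtract 6×row3 = (0, 0, 1, 0)

pivot columns: 0, 1, 2, 3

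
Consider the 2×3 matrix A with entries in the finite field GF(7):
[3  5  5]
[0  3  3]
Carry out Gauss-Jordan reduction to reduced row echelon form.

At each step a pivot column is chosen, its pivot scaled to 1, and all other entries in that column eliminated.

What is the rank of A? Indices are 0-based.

[1] R0 /= 3  ⇒  (1, 4, 4)
[2] R1 /= 3  ⇒  (0, 1, 1)
     R0 -= 4·R1  ⇒  (1, 0, 0)

rank = 2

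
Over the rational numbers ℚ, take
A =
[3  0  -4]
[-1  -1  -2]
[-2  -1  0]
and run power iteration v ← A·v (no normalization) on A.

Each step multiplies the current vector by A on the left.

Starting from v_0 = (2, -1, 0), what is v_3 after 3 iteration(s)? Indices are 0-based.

v_0 = (2, -1, 0).
v_1 = A·v_0 = (6, -1, -3).
v_2 = A·v_1 = (30, 1, -11).
v_3 = A·v_2 = (134, -9, -61).

v_3 = (134, -9, -61)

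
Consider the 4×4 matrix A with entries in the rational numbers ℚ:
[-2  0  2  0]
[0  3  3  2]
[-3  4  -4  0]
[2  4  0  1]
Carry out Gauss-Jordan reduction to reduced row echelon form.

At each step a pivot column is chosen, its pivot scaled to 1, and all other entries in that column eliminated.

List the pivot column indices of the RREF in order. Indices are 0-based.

pivot columns: 0, 1, 2, 3

step 1: normalize row 0 (÷-2) = (1, 0, -1, 0)
  row 2: subtract -3×row0 = (0, 4, -7, 0)
  row 3: subtract 2×row0 = (0, 4, 2, 1)
step 2: normalize row 1 (÷3) = (0, 1, 1, 2/3)
  row 2: subtract 4×row1 = (0, 0, -11, -8/3)
  row 3: subtract 4×row1 = (0, 0, -2, -5/3)
step 3: normalize row 2 (÷-11) = (0, 0, 1, 8/33)
  row 0: subtract -1×row2 = (1, 0, 0, 8/33)
  row 1: subtract 1×row2 = (0, 1, 0, 14/33)
  row 3: subtract -2×row2 = (0, 0, 0, -13/11)
step 4: normalize row 3 (÷-13/11) = (0, 0, 0, 1)
  row 0: subtract 8/33×row3 = (1, 0, 0, 0)
  row 1: subtract 14/33×row3 = (0, 1, 0, 0)
  row 2: subtract 8/33×row3 = (0, 0, 1, 0)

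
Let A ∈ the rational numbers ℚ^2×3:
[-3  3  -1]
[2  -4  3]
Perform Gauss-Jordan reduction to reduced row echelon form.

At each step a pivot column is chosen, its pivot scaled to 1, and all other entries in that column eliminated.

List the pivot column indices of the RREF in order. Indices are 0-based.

pivot columns: 0, 1

pivot(0,0)=-3: scale R0 → (1, -1, 1/3)
  clear (1,0): R1 −= (2)R0 → (0, -2, 7/3)
pivot(1,1)=-2: scale R1 → (0, 1, -7/6)
  clear (0,1): R0 −= (-1)R1 → (1, 0, -5/6)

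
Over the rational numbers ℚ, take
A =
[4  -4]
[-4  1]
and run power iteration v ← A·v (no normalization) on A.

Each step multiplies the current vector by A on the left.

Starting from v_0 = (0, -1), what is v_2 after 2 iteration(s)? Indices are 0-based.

v_2 = (20, -17)

v_0 = (0, -1).
v_1 = A·v_0 = (4, -1).
v_2 = A·v_1 = (20, -17).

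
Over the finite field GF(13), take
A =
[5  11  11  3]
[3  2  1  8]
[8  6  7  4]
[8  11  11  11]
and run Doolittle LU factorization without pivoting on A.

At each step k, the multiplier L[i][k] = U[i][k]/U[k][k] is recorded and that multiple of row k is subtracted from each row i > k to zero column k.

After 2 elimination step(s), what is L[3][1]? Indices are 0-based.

k=0: U[0][0]=5
  eliminate (1,0): mult=11, new row 1: (0, 11, 10, 1); set L[1][0]=11
  eliminate (2,0): mult=12, new row 2: (0, 4, 5, 7); set L[2][0]=12
  eliminate (3,0): mult=12, new row 3: (0, 9, 9, 1); set L[3][0]=12
k=1: U[1][1]=11
  eliminate (2,1): mult=11, new row 2: (0, 0, 12, 9); set L[2][1]=11
  eliminate (3,1): mult=2, new row 3: (0, 0, 2, 12); set L[3][1]=2

L[3][1] = 2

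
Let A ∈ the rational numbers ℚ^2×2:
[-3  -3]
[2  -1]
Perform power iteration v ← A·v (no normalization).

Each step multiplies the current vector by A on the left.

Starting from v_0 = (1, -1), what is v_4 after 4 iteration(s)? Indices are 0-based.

v_0 = (1, -1).
v_1 = A·v_0 = (0, 3).
v_2 = A·v_1 = (-9, -3).
v_3 = A·v_2 = (36, -15).
v_4 = A·v_3 = (-63, 87).

v_4 = (-63, 87)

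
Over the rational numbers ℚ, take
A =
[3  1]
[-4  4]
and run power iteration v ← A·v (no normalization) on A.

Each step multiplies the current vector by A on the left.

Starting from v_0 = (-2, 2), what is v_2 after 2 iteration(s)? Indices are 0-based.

v_0 = (-2, 2).
v_1 = A·v_0 = (-4, 16).
v_2 = A·v_1 = (4, 80).

v_2 = (4, 80)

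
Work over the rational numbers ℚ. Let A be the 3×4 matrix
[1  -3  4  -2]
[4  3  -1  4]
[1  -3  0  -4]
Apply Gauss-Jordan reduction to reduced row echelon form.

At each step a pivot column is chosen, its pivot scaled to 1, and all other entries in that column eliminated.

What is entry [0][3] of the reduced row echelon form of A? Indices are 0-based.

step 1: normalize row 0 (÷1) = (1, -3, 4, -2)
  row 1: subtract 4×row0 = (0, 15, -17, 12)
  row 2: subtract 1×row0 = (0, 0, -4, -2)
step 2: normalize row 1 (÷15) = (0, 1, -17/15, 4/5)
  row 0: subtract -3×row1 = (1, 0, 3/5, 2/5)
step 3: normalize row 2 (÷-4) = (0, 0, 1, 1/2)
  row 0: subtract 3/5×row2 = (1, 0, 0, 1/10)
  row 1: subtract -17/15×row2 = (0, 1, 0, 41/30)

M[0][3] = 1/10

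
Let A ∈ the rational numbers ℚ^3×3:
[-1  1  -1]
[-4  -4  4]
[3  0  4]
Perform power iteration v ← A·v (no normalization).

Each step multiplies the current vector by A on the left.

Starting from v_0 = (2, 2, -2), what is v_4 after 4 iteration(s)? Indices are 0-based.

v_4 = (-258, 184, -2)

v_0 = (2, 2, -2).
v_1 = A·v_0 = (2, -24, -2).
v_2 = A·v_1 = (-24, 80, -2).
v_3 = A·v_2 = (106, -232, -80).
v_4 = A·v_3 = (-258, 184, -2).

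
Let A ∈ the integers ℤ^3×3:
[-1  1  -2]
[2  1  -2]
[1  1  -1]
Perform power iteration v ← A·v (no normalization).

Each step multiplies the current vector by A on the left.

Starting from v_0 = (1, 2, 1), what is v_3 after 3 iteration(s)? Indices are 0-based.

v_3 = (-1, -4, -4)

v_0 = (1, 2, 1).
v_1 = A·v_0 = (-1, 2, 2).
v_2 = A·v_1 = (-1, -4, -1).
v_3 = A·v_2 = (-1, -4, -4).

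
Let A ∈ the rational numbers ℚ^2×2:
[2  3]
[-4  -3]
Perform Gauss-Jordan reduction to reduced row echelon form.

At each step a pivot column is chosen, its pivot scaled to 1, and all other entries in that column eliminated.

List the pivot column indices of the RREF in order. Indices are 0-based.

pivot columns: 0, 1

[1] R0 /= 2  ⇒  (1, 3/2)
     R1 -= -4·R0  ⇒  (0, 3)
[2] R1 /= 3  ⇒  (0, 1)
     R0 -= 3/2·R1  ⇒  (1, 0)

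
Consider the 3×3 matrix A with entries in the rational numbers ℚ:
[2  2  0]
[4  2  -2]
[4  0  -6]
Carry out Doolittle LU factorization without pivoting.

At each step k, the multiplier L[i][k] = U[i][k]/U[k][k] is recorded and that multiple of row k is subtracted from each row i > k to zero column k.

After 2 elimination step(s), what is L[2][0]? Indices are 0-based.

k=0: U[0][0]=2
  eliminate (1,0): mult=2, new row 1: (0, -2, -2); set L[1][0]=2
  eliminate (2,0): mult=2, new row 2: (0, -4, -6); set L[2][0]=2
k=1: U[1][1]=-2
  eliminate (2,1): mult=2, new row 2: (0, 0, -2); set L[2][1]=2

L[2][0] = 2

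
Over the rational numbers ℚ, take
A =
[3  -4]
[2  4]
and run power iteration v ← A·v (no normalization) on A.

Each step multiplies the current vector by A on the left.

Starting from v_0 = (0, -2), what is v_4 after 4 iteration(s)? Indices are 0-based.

v_4 = (504, 656)

v_0 = (0, -2).
v_1 = A·v_0 = (8, -8).
v_2 = A·v_1 = (56, -16).
v_3 = A·v_2 = (232, 48).
v_4 = A·v_3 = (504, 656).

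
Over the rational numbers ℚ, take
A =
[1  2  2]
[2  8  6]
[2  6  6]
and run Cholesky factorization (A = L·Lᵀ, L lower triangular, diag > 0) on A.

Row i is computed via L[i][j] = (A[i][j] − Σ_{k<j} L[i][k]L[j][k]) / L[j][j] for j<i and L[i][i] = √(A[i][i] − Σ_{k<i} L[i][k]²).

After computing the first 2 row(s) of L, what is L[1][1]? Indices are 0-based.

Step 1: L[0][0] = √(1) = 1.
  L[1][0] = (2) / L[0][0] = 2.
Step 2: L[1][1] = √(4) = 2.

L[1][1] = 2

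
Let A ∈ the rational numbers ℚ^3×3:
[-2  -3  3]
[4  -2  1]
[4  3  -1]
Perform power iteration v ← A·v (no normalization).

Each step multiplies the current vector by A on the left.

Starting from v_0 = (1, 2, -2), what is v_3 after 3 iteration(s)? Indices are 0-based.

v_0 = (1, 2, -2).
v_1 = A·v_0 = (-14, -2, 12).
v_2 = A·v_1 = (70, -40, -74).
v_3 = A·v_2 = (-242, 286, 234).

v_3 = (-242, 286, 234)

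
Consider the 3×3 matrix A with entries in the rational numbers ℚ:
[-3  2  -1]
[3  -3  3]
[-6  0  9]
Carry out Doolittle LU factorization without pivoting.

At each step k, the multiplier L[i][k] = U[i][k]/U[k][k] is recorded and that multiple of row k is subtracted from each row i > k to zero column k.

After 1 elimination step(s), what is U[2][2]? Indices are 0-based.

[col 0] pivot -3
  R1 -= -1*R0 → (0, -1, 2)  (L[1][0] := -1)
  R2 -= 2*R0 → (0, -4, 11)  (L[2][0] := 2)

U[2][2] = 11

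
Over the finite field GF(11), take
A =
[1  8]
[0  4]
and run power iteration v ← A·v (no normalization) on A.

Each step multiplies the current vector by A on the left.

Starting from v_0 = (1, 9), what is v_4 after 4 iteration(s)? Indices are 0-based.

v_4 = (5, 5)

v_0 = (1, 9).
v_1 = A·v_0 = (7, 3).
v_2 = A·v_1 = (9, 1).
v_3 = A·v_2 = (6, 4).
v_4 = A·v_3 = (5, 5).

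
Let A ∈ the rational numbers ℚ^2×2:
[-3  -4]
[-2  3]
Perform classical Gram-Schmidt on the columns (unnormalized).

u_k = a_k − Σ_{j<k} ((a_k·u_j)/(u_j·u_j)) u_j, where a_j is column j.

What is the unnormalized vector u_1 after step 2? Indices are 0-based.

u_1 = (-34/13, 51/13)

Step 1: u_0 = a_0 = (-3, -2).
Step 2: u_1 = a_1 − (6/13)·u_0 = (-34/13, 51/13).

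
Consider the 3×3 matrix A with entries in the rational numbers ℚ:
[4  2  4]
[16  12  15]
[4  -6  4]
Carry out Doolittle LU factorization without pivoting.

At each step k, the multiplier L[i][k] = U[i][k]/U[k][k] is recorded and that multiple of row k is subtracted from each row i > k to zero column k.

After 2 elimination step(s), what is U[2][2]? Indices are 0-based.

U[2][2] = -2

[col 0] pivot 4
  R1 -= 4*R0 → (0, 4, -1)  (L[1][0] := 4)
  R2 -= 1*R0 → (0, -8, 0)  (L[2][0] := 1)
[col 1] pivot 4
  R2 -= -2*R1 → (0, 0, -2)  (L[2][1] := -2)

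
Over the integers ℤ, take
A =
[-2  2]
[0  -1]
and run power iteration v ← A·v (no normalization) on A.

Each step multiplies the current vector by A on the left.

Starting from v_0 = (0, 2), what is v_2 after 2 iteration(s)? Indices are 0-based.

v_0 = (0, 2).
v_1 = A·v_0 = (4, -2).
v_2 = A·v_1 = (-12, 2).

v_2 = (-12, 2)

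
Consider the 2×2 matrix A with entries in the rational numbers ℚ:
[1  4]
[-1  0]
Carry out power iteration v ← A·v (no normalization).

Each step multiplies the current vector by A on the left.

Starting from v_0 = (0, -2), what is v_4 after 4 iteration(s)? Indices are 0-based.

v_4 = (56, -24)

v_0 = (0, -2).
v_1 = A·v_0 = (-8, 0).
v_2 = A·v_1 = (-8, 8).
v_3 = A·v_2 = (24, 8).
v_4 = A·v_3 = (56, -24).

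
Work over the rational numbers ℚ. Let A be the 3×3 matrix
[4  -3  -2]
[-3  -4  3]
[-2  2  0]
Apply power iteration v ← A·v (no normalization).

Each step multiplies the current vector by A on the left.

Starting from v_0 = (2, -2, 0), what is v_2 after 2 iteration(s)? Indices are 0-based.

v_0 = (2, -2, 0).
v_1 = A·v_0 = (14, 2, -8).
v_2 = A·v_1 = (66, -74, -24).

v_2 = (66, -74, -24)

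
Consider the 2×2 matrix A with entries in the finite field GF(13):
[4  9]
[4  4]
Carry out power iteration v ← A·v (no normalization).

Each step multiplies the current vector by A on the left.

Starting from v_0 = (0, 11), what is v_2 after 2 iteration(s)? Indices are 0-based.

v_0 = (0, 11).
v_1 = A·v_0 = (8, 5).
v_2 = A·v_1 = (12, 0).

v_2 = (12, 0)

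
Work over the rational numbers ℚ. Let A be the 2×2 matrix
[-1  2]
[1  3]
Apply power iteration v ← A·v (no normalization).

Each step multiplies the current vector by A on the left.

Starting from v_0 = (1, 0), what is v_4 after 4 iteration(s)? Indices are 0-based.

v_0 = (1, 0).
v_1 = A·v_0 = (-1, 1).
v_2 = A·v_1 = (3, 2).
v_3 = A·v_2 = (1, 9).
v_4 = A·v_3 = (17, 28).

v_4 = (17, 28)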